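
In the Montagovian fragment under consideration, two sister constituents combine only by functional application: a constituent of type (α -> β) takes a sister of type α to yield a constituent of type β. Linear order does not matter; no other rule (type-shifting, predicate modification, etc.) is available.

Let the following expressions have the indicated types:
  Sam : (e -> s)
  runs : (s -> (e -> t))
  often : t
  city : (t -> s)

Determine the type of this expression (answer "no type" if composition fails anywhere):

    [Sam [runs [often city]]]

[often city] — city of type (t -> s) combines with often of type t: type s.
[runs [often city]] — runs of type (s -> (e -> t)) combines with [often city] of type s: type (e -> t).
[Sam [runs [often city]]]: (e -> s) and (e -> t) cannot combine by function application — type clash.

no type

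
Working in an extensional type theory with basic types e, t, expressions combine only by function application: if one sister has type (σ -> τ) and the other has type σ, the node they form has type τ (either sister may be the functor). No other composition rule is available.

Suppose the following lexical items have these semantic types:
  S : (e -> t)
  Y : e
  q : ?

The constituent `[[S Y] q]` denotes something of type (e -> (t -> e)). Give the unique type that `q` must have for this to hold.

[[S Y] q] must have type (e -> (t -> e)). The sister [S Y] has type t; that is not a function onto (e -> (t -> e)), so q must be the functor, of type (t -> (e -> (t -> e))).

(t -> (e -> (t -> e)))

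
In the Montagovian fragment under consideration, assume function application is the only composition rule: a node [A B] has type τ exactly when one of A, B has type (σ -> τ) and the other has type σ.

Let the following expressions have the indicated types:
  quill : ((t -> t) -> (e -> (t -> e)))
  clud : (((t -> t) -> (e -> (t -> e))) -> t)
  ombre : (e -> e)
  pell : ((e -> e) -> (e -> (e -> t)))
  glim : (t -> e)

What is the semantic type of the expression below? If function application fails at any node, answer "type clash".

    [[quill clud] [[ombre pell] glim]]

[quill clud]: clud is (((t -> t) -> (e -> (t -> e))) -> t), quill is ((t -> t) -> (e -> (t -> e))); result t.
[ombre pell]: pell is ((e -> e) -> (e -> (e -> t))), ombre is (e -> e); result (e -> (e -> t)).
[[ombre pell] glim]: (e -> (e -> t)) and (t -> e) cannot combine by function application — type clash.

type clash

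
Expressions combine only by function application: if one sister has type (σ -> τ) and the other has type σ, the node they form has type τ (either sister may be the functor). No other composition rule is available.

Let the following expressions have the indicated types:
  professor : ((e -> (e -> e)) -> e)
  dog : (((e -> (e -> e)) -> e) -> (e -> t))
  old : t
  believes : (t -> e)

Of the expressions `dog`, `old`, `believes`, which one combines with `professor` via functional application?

dog — combines: dog : (((e -> (e -> e)) -> e) -> (e -> t)) takes professor : ((e -> (e -> e)) -> e) as argument, giving (e -> t).
old : t — no; professor wants (e -> (e -> e)), and old wants nothing (atomic).
believes : (t -> e) — no; professor wants (e -> (e -> e)), and believes wants t.

dog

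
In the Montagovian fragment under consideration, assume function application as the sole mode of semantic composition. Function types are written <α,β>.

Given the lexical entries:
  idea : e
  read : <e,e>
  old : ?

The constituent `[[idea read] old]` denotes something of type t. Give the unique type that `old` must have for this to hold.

[[idea read] old] is required to be t. [idea read] : e cannot yield t as functor, so old : <e,t>.

<e,t>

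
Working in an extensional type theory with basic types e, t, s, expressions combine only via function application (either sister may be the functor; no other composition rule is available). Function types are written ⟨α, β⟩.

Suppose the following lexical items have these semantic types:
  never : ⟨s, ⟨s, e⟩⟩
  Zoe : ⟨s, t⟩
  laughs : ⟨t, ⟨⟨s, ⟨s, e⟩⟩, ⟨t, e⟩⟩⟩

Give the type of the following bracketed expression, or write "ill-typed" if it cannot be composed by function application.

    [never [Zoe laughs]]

[Zoe laughs]: ⟨s, t⟩ with ⟨t, ⟨⟨s, ⟨s, e⟩⟩, ⟨t, e⟩⟩⟩ — neither is a function whose domain matches the other; composition fails here.

ill-typed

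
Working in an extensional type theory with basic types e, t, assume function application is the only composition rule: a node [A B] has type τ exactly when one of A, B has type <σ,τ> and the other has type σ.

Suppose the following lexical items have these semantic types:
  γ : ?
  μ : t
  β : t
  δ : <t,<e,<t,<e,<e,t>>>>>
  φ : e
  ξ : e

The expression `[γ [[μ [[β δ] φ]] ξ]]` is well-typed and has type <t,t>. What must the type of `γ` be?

For [γ [[μ [[β δ] φ]] ξ]] to have type <t,t> with [[μ [[β δ] φ]] ξ] of type <e,t>, γ must be the function: γ : <<e,t>,<t,t>>.

<<e,t>,<t,t>>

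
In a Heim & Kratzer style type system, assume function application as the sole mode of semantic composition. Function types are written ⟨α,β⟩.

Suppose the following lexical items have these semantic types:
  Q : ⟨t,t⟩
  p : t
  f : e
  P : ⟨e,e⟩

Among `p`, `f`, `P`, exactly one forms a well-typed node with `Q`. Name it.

p

p — combines: Q : ⟨t,t⟩ takes p : t as argument, giving t.
f : e — no; Q wants t, and f wants nothing (atomic).
P : ⟨e,e⟩ — no; Q wants t, and P wants e.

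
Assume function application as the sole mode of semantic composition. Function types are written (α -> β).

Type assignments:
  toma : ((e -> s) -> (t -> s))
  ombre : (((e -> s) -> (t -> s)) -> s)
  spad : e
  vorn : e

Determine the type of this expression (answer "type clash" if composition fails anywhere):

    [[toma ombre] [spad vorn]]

type clash

[toma ombre] — ombre of type (((e -> s) -> (t -> s)) -> s) combines with toma of type ((e -> s) -> (t -> s)): type s.
[spad vorn]: e and e cannot combine by function application — type clash.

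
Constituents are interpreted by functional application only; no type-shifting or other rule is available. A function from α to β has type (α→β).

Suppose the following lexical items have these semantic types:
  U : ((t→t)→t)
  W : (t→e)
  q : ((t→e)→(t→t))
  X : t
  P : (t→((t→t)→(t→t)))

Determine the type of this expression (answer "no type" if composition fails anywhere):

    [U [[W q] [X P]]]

[W q]: q is ((t→e)→(t→t)), W is (t→e); result (t→t).
[X P]: P is (t→((t→t)→(t→t))), X is t; result ((t→t)→(t→t)).
[[W q] [X P]]: [X P] is ((t→t)→(t→t)), [W q] is (t→t); result (t→t).
[U [[W q] [X P]]]: U is ((t→t)→t), [[W q] [X P]] is (t→t); result t.

t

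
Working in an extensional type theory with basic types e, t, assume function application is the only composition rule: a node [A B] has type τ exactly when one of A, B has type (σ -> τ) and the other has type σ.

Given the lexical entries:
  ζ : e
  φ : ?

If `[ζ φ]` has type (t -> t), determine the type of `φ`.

(e -> (t -> t))

At [ζ φ] (required: (t -> t)): ζ is e, which is not a function with range (t -> t); hence φ is the functor — type (e -> (t -> t)).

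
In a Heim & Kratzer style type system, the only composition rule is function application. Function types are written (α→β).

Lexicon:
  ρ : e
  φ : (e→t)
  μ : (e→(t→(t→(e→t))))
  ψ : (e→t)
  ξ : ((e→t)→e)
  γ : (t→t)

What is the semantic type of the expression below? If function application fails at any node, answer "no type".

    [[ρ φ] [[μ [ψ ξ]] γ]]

[ρ φ]: (e→t) applied to e yields t.
[ψ ξ]: ((e→t)→e) applied to (e→t) yields e.
[μ [ψ ξ]]: (e→(t→(t→(e→t)))) applied to e yields (t→(t→(e→t))).
[[μ [ψ ξ]] γ]: (t→(t→(e→t))) with (t→t) — neither is a function whose domain matches the other; composition fails here.

no type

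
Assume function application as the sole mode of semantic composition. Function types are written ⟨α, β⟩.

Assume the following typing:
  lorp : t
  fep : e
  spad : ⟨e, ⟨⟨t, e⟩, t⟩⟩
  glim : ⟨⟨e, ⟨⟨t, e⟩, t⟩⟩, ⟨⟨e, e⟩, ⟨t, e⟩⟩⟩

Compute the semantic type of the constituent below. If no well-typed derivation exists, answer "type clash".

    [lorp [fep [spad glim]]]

[spad glim]: glim is ⟨⟨e, ⟨⟨t, e⟩, t⟩⟩, ⟨⟨e, e⟩, ⟨t, e⟩⟩⟩, spad is ⟨e, ⟨⟨t, e⟩, t⟩⟩; result ⟨⟨e, e⟩, ⟨t, e⟩⟩.
[fep [spad glim]]: e and ⟨⟨e, e⟩, ⟨t, e⟩⟩ cannot combine by function application — type clash.

type clash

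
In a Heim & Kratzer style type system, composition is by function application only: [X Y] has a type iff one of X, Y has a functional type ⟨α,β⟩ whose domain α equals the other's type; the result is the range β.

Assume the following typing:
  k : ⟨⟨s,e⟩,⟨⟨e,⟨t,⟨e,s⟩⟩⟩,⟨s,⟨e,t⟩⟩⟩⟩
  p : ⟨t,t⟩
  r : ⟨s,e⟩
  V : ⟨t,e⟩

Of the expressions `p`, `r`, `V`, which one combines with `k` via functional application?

p : ⟨t,t⟩ — no; k wants ⟨s,e⟩, and p wants t.
r — combines: k : ⟨⟨s,e⟩,⟨⟨e,⟨t,⟨e,s⟩⟩⟩,⟨s,⟨e,t⟩⟩⟩⟩ takes r : ⟨s,e⟩ as argument, giving ⟨⟨e,⟨t,⟨e,s⟩⟩⟩,⟨s,⟨e,t⟩⟩⟩.
V : ⟨t,e⟩ — no; k wants ⟨s,e⟩, and V wants t.

r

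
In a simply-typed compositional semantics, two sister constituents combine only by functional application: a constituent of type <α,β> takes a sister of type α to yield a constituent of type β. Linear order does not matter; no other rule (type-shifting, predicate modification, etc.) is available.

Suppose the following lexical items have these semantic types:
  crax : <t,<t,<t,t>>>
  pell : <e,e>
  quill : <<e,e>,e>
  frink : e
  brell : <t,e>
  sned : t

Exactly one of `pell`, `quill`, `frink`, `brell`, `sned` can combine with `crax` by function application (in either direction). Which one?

sned

pell : <e,e> — neither side's domain matches the other.
quill : <<e,e>,e> — neither side's domain matches the other.
frink : e — neither side's domain matches the other.
brell : <t,e> — neither side's domain matches the other.
sned — combines: crax : <t,<t,<t,t>>> takes sned : t as argument, giving <t,<t,t>>.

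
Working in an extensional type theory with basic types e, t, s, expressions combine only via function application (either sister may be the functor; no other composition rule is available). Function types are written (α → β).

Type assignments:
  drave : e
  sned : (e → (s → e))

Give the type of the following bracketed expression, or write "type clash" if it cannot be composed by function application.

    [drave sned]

[drave sned]: (e → (s → e)) applied to e yields (s → e).

(s → e)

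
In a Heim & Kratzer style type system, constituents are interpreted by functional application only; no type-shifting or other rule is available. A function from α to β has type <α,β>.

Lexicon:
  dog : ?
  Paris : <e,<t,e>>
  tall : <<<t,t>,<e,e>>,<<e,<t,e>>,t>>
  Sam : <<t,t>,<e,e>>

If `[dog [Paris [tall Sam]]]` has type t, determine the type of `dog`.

[dog [Paris [tall Sam]]] is required to be t. [Paris [tall Sam]] : t cannot yield t as functor, so dog : <t,t>.

<t,t>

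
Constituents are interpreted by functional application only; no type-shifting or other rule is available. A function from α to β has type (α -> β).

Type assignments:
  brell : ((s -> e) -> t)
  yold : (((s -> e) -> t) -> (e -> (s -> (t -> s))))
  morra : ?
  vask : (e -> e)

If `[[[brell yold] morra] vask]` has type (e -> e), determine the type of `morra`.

((e -> (s -> (t -> s))) -> ((e -> e) -> (e -> e)))

At [[[brell yold] morra] vask] (required: (e -> e)): vask is (e -> e), which is not a function with range (e -> e); hence [[brell yold] morra] is the functor — type ((e -> e) -> (e -> e)).
At [[brell yold] morra] (required: ((e -> e) -> (e -> e))): [brell yold] is (e -> (s -> (t -> s))), which is not a function with range ((e -> e) -> (e -> e)); hence morra is the functor — type ((e -> (s -> (t -> s))) -> ((e -> e) -> (e -> e))).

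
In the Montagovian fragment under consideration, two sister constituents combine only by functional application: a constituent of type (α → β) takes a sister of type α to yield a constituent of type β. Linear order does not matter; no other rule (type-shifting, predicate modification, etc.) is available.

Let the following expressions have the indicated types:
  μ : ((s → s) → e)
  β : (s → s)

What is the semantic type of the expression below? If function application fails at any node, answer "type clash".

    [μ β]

At [μ β], μ : ((s → s) → e) takes β : (s → s), giving e.

e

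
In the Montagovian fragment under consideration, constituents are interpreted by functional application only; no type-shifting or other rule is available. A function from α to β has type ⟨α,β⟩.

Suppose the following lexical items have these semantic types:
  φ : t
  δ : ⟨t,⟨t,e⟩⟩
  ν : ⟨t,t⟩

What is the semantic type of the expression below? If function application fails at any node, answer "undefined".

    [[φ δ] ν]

[φ δ] — δ of type ⟨t,⟨t,e⟩⟩ combines with φ of type t: type ⟨t,e⟩.
[[φ δ] ν]: ⟨t,e⟩ and ⟨t,t⟩ cannot combine by function application — type clash.

undefined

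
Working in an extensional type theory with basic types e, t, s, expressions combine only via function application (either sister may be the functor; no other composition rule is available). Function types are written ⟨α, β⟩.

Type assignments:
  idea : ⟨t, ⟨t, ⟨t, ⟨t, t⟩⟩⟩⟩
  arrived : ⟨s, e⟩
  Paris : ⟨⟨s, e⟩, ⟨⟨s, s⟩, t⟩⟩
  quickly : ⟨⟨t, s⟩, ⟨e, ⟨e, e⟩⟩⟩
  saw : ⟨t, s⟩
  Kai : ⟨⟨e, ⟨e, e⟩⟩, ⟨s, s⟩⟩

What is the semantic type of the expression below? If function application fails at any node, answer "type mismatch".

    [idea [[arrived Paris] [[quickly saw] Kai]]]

⟨t, ⟨t, ⟨t, t⟩⟩⟩

[arrived Paris]: functor Paris : ⟨⟨s, e⟩, ⟨⟨s, s⟩, t⟩⟩, argument arrived : ⟨s, e⟩; result ⟨⟨s, s⟩, t⟩.
[quickly saw]: functor quickly : ⟨⟨t, s⟩, ⟨e, ⟨e, e⟩⟩⟩, argument saw : ⟨t, s⟩; result ⟨e, ⟨e, e⟩⟩.
[[quickly saw] Kai]: functor Kai : ⟨⟨e, ⟨e, e⟩⟩, ⟨s, s⟩⟩, argument [quickly saw] : ⟨e, ⟨e, e⟩⟩; result ⟨s, s⟩.
[[arrived Paris] [[quickly saw] Kai]]: functor [arrived Paris] : ⟨⟨s, s⟩, t⟩, argument [[quickly saw] Kai] : ⟨s, s⟩; result t.
[idea [[arrived Paris] [[quickly saw] Kai]]]: functor idea : ⟨t, ⟨t, ⟨t, ⟨t, t⟩⟩⟩⟩, argument [[arrived Paris] [[quickly saw] Kai]] : t; result ⟨t, ⟨t, ⟨t, t⟩⟩⟩.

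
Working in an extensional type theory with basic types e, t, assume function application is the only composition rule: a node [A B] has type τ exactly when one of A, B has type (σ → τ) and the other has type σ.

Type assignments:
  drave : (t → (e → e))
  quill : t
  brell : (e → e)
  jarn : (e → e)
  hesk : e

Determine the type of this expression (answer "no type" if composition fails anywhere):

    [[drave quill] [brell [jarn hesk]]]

e

At [drave quill], drave : (t → (e → e)) takes quill : t, giving (e → e).
At [jarn hesk], jarn : (e → e) takes hesk : e, giving e.
At [brell [jarn hesk]], brell : (e → e) takes [jarn hesk] : e, giving e.
At [[drave quill] [brell [jarn hesk]]], [drave quill] : (e → e) takes [brell [jarn hesk]] : e, giving e.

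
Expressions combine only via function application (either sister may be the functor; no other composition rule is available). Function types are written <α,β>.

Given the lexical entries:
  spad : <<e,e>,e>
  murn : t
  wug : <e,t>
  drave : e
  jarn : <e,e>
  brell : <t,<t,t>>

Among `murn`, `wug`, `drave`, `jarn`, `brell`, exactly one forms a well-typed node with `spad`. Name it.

murn : t — does not combine with spad.
wug : <e,t> — does not combine with spad.
drave : e — does not combine with spad.
jarn — combines: spad : <<e,e>,e> takes jarn : <e,e> as argument, giving e.
brell : <t,<t,t>> — does not combine with spad.

jarn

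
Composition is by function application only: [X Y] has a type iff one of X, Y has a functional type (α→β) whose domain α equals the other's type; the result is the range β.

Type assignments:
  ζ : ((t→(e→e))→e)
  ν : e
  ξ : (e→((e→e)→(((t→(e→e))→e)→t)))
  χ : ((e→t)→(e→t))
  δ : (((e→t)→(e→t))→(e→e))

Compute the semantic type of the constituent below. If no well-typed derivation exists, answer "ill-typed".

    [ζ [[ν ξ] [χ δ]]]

[ν ξ]: functor ξ : (e→((e→e)→(((t→(e→e))→e)→t))), argument ν : e; result ((e→e)→(((t→(e→e))→e)→t)).
[χ δ]: functor δ : (((e→t)→(e→t))→(e→e)), argument χ : ((e→t)→(e→t)); result (e→e).
[[ν ξ] [χ δ]]: functor [ν ξ] : ((e→e)→(((t→(e→e))→e)→t)), argument [χ δ] : (e→e); result (((t→(e→e))→e)→t).
[ζ [[ν ξ] [χ δ]]]: functor [[ν ξ] [χ δ]] : (((t→(e→e))→e)→t), argument ζ : ((t→(e→e))→e); result t.

t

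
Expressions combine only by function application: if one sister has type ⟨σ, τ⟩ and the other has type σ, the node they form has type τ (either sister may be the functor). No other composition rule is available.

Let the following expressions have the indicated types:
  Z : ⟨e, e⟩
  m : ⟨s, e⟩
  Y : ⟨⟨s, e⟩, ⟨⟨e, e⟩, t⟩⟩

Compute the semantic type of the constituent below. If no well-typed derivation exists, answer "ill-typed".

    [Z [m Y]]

[m Y] — Y of type ⟨⟨s, e⟩, ⟨⟨e, e⟩, t⟩⟩ combines with m of type ⟨s, e⟩: type ⟨⟨e, e⟩, t⟩.
[Z [m Y]] — [m Y] of type ⟨⟨e, e⟩, t⟩ combines with Z of type ⟨e, e⟩: type t.

t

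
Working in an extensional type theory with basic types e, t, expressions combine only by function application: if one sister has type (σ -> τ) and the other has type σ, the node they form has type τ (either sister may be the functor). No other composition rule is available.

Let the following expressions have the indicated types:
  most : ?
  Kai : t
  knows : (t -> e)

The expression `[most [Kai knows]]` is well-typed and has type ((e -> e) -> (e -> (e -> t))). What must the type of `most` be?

[most [Kai knows]] must have type ((e -> e) -> (e -> (e -> t))). The sister [Kai knows] has type e; that is not a function onto ((e -> e) -> (e -> (e -> t))), so most must be the functor, of type (e -> ((e -> e) -> (e -> (e -> t)))).

(e -> ((e -> e) -> (e -> (e -> t))))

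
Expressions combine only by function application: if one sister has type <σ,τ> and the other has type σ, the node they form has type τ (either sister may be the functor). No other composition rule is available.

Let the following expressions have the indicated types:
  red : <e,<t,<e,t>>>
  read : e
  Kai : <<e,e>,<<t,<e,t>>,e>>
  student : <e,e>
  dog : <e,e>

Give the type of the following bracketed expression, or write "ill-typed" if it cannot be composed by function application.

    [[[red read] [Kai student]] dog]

e

[red read] — red of type <e,<t,<e,t>>> combines with read of type e: type <t,<e,t>>.
[Kai student] — Kai of type <<e,e>,<<t,<e,t>>,e>> combines with student of type <e,e>: type <<t,<e,t>>,e>.
[[red read] [Kai student]] — [Kai student] of type <<t,<e,t>>,e> combines with [red read] of type <t,<e,t>>: type e.
[[[red read] [Kai student]] dog] — dog of type <e,e> combines with [[red read] [Kai student]] of type e: type e.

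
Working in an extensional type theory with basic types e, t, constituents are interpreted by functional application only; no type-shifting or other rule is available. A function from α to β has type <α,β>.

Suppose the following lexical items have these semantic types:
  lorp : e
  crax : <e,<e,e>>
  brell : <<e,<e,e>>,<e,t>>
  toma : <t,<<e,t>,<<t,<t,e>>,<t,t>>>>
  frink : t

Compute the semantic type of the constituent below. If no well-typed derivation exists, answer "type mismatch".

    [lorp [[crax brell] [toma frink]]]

[crax brell]: <<e,<e,e>>,<e,t>> applied to <e,<e,e>> yields <e,t>.
[toma frink]: <t,<<e,t>,<<t,<t,e>>,<t,t>>>> applied to t yields <<e,t>,<<t,<t,e>>,<t,t>>>.
[[crax brell] [toma frink]]: <<e,t>,<<t,<t,e>>,<t,t>>> applied to <e,t> yields <<t,<t,e>>,<t,t>>.
[lorp [[crax brell] [toma frink]]]: e and <<t,<t,e>>,<t,t>> cannot combine by function application — type clash.

type mismatch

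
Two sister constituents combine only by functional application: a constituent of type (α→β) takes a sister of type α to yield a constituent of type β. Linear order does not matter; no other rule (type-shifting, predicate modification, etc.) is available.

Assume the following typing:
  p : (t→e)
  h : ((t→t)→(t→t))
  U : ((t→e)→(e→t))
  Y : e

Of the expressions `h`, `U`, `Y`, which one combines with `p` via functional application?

h : ((t→t)→(t→t)) — neither side's domain matches the other.
U — combines: U : ((t→e)→(e→t)) takes p : (t→e) as argument, giving (e→t).
Y : e — neither side's domain matches the other.

U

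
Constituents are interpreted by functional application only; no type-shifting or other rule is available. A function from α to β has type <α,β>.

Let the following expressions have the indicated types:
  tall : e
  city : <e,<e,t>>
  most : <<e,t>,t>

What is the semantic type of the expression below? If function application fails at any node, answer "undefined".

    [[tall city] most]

t

[tall city]: city is <e,<e,t>>, tall is e; result <e,t>.
[[tall city] most]: most is <<e,t>,t>, [tall city] is <e,t>; result t.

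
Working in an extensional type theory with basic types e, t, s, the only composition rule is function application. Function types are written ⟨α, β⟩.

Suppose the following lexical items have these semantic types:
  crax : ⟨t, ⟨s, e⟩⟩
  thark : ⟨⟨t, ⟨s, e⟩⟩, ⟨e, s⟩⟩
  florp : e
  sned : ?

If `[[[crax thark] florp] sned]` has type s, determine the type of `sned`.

⟨s, s⟩

[[[crax thark] florp] sned] must have type s. The sister [[crax thark] florp] has type s; that is not a function onto s, so sned must be the functor, of type ⟨s, s⟩.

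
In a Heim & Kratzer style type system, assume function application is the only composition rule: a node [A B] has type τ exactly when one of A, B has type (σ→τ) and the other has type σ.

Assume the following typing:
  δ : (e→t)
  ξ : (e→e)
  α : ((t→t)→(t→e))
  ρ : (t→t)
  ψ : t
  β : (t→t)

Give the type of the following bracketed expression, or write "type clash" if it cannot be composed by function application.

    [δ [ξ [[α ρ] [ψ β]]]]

t

[α ρ]: α is ((t→t)→(t→e)), ρ is (t→t); result (t→e).
[ψ β]: β is (t→t), ψ is t; result t.
[[α ρ] [ψ β]]: [α ρ] is (t→e), [ψ β] is t; result e.
[ξ [[α ρ] [ψ β]]]: ξ is (e→e), [[α ρ] [ψ β]] is e; result e.
[δ [ξ [[α ρ] [ψ β]]]]: δ is (e→t), [ξ [[α ρ] [ψ β]]] is e; result t.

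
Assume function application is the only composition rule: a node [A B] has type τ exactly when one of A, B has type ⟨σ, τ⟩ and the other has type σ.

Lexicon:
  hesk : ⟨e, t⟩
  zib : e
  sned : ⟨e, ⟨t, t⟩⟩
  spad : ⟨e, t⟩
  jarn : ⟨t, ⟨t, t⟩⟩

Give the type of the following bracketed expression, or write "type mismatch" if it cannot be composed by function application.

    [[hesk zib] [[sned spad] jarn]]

type mismatch

[hesk zib]: hesk is ⟨e, t⟩, zib is e; result t.
[sned spad]: ⟨e, ⟨t, t⟩⟩ and ⟨e, t⟩ cannot combine by function application — type clash.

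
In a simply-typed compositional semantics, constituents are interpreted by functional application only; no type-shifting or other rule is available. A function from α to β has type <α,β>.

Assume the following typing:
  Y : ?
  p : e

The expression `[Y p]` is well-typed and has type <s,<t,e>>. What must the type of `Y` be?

<e,<s,<t,e>>>

[Y p] must have type <s,<t,e>>. The sister p has type e; that is not a function onto <s,<t,e>>, so Y must be the functor, of type <e,<s,<t,e>>>.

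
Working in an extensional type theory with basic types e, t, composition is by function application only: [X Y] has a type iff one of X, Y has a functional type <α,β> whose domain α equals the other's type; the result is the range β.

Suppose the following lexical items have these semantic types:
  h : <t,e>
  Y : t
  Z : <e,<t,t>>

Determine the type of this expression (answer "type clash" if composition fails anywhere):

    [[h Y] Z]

<t,t>

At [h Y], h : <t,e> takes Y : t, giving e.
At [[h Y] Z], Z : <e,<t,t>> takes [h Y] : e, giving <t,t>.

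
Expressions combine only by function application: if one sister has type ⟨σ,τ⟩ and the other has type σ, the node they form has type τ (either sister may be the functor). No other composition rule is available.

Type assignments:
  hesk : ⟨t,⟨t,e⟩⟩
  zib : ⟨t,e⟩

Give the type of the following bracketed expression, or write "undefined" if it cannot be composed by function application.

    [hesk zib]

[hesk zib]: ⟨t,⟨t,e⟩⟩ with ⟨t,e⟩ — neither is a function whose domain matches the other; composition fails here.

undefined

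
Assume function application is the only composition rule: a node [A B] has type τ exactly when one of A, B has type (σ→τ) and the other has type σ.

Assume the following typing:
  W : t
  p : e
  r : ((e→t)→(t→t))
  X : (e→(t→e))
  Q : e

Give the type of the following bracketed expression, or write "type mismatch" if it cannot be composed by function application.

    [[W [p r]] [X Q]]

type mismatch

[p r]: e and ((e→t)→(t→t)) cannot combine by function application — type clash.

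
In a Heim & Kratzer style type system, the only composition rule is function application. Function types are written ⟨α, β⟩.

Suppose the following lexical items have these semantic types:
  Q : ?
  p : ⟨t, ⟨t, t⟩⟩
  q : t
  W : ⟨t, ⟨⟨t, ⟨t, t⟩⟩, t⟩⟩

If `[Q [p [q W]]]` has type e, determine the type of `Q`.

[Q [p [q W]]] is required to be e. [p [q W]] : t cannot yield e as functor, so Q : ⟨t, e⟩.

⟨t, e⟩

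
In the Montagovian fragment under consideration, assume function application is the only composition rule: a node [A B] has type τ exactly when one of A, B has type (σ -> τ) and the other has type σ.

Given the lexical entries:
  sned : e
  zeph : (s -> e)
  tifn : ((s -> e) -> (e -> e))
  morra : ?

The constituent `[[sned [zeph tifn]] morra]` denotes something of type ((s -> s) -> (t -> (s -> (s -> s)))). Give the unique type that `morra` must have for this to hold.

(e -> ((s -> s) -> (t -> (s -> (s -> s)))))

At [[sned [zeph tifn]] morra] (required: ((s -> s) -> (t -> (s -> (s -> s))))): [sned [zeph tifn]] is e, which is not a function with range ((s -> s) -> (t -> (s -> (s -> s)))); hence morra is the functor — type (e -> ((s -> s) -> (t -> (s -> (s -> s))))).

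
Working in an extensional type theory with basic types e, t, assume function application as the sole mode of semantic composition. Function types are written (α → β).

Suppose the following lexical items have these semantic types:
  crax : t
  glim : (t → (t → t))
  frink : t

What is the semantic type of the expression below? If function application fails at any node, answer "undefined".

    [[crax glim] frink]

[crax glim]: functor glim : (t → (t → t)), argument crax : t; result (t → t).
[[crax glim] frink]: functor [crax glim] : (t → t), argument frink : t; result t.

t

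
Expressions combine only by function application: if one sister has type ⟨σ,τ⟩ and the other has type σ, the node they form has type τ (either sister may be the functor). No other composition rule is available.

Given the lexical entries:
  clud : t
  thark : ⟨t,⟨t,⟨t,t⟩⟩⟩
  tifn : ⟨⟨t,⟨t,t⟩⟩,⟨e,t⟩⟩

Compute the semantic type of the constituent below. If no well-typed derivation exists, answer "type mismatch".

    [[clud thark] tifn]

[clud thark]: functor thark : ⟨t,⟨t,⟨t,t⟩⟩⟩, argument clud : t; result ⟨t,⟨t,t⟩⟩.
[[clud thark] tifn]: functor tifn : ⟨⟨t,⟨t,t⟩⟩,⟨e,t⟩⟩, argument [clud thark] : ⟨t,⟨t,t⟩⟩; result ⟨e,t⟩.

⟨e,t⟩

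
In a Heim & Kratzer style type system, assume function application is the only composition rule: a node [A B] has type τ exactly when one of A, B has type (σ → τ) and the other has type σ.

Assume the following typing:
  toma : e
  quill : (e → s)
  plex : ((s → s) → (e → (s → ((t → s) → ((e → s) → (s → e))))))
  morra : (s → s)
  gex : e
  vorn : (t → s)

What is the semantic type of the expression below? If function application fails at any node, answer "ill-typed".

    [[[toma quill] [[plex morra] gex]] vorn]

((e → s) → (s → e))

[toma quill]: (e → s) applied to e yields s.
[plex morra]: ((s → s) → (e → (s → ((t → s) → ((e → s) → (s → e)))))) applied to (s → s) yields (e → (s → ((t → s) → ((e → s) → (s → e))))).
[[plex morra] gex]: (e → (s → ((t → s) → ((e → s) → (s → e))))) applied to e yields (s → ((t → s) → ((e → s) → (s → e)))).
[[toma quill] [[plex morra] gex]]: (s → ((t → s) → ((e → s) → (s → e)))) applied to s yields ((t → s) → ((e → s) → (s → e))).
[[[toma quill] [[plex morra] gex]] vorn]: ((t → s) → ((e → s) → (s → e))) applied to (t → s) yields ((e → s) → (s → e)).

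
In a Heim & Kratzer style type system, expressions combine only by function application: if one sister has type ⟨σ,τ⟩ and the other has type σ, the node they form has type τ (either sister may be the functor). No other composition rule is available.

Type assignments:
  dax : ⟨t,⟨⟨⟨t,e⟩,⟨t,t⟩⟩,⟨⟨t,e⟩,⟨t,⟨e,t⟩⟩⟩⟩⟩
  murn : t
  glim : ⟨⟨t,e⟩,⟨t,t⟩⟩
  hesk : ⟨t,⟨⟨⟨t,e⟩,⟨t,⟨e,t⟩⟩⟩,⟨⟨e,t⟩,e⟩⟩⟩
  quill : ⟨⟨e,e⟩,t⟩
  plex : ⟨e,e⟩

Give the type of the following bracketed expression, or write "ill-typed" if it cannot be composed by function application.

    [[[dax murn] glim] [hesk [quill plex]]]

[dax murn]: dax is ⟨t,⟨⟨⟨t,e⟩,⟨t,t⟩⟩,⟨⟨t,e⟩,⟨t,⟨e,t⟩⟩⟩⟩⟩, murn is t; result ⟨⟨⟨t,e⟩,⟨t,t⟩⟩,⟨⟨t,e⟩,⟨t,⟨e,t⟩⟩⟩⟩.
[[dax murn] glim]: [dax murn] is ⟨⟨⟨t,e⟩,⟨t,t⟩⟩,⟨⟨t,e⟩,⟨t,⟨e,t⟩⟩⟩⟩, glim is ⟨⟨t,e⟩,⟨t,t⟩⟩; result ⟨⟨t,e⟩,⟨t,⟨e,t⟩⟩⟩.
[quill plex]: quill is ⟨⟨e,e⟩,t⟩, plex is ⟨e,e⟩; result t.
[hesk [quill plex]]: hesk is ⟨t,⟨⟨⟨t,e⟩,⟨t,⟨e,t⟩⟩⟩,⟨⟨e,t⟩,e⟩⟩⟩, [quill plex] is t; result ⟨⟨⟨t,e⟩,⟨t,⟨e,t⟩⟩⟩,⟨⟨e,t⟩,e⟩⟩.
[[[dax murn] glim] [hesk [quill plex]]]: [hesk [quill plex]] is ⟨⟨⟨t,e⟩,⟨t,⟨e,t⟩⟩⟩,⟨⟨e,t⟩,e⟩⟩, [[dax murn] glim] is ⟨⟨t,e⟩,⟨t,⟨e,t⟩⟩⟩; result ⟨⟨e,t⟩,e⟩.

⟨⟨e,t⟩,e⟩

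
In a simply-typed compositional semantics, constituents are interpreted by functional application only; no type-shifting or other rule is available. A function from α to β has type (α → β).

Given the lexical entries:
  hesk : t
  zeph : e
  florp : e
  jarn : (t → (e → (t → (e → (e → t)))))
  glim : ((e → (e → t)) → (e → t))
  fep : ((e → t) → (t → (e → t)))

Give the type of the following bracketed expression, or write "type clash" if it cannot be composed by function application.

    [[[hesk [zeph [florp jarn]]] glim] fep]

[florp jarn]: e and (t → (e → (t → (e → (e → t))))) cannot combine by function application — type clash.

type clash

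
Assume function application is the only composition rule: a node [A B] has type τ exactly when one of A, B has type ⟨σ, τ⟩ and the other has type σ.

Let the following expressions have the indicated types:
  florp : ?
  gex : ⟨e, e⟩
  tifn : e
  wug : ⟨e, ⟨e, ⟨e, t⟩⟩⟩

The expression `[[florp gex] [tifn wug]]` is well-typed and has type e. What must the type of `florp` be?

⟨⟨e, e⟩, ⟨⟨e, ⟨e, t⟩⟩, e⟩⟩

At [[florp gex] [tifn wug]] (required: e): [tifn wug] is ⟨e, ⟨e, t⟩⟩, which is not a function with range e; hence [florp gex] is the functor — type ⟨⟨e, ⟨e, t⟩⟩, e⟩.
At [florp gex] (required: ⟨⟨e, ⟨e, t⟩⟩, e⟩): gex is ⟨e, e⟩, which is not a function with range ⟨⟨e, ⟨e, t⟩⟩, e⟩; hence florp is the functor — type ⟨⟨e, e⟩, ⟨⟨e, ⟨e, t⟩⟩, e⟩⟩.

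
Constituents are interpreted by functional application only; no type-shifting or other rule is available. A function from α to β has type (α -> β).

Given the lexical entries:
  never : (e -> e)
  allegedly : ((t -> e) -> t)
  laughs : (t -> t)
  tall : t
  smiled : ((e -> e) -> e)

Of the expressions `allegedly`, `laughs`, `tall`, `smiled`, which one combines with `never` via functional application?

smiled

allegedly : ((t -> e) -> t) — no; never wants e, and allegedly wants (t -> e).
laughs : (t -> t) — no; never wants e, and laughs wants t.
tall : t — no; never wants e, and tall wants nothing (atomic).
smiled — combines: smiled : ((e -> e) -> e) takes never : (e -> e) as argument, giving e.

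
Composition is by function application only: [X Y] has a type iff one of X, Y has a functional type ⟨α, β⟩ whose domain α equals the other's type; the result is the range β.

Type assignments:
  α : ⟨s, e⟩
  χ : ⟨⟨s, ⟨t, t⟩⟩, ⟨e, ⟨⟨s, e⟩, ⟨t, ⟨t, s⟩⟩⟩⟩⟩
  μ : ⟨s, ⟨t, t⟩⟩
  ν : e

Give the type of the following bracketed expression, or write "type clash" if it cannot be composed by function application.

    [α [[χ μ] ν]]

⟨t, ⟨t, s⟩⟩

[χ μ]: χ is ⟨⟨s, ⟨t, t⟩⟩, ⟨e, ⟨⟨s, e⟩, ⟨t, ⟨t, s⟩⟩⟩⟩⟩, μ is ⟨s, ⟨t, t⟩⟩; result ⟨e, ⟨⟨s, e⟩, ⟨t, ⟨t, s⟩⟩⟩⟩.
[[χ μ] ν]: [χ μ] is ⟨e, ⟨⟨s, e⟩, ⟨t, ⟨t, s⟩⟩⟩⟩, ν is e; result ⟨⟨s, e⟩, ⟨t, ⟨t, s⟩⟩⟩.
[α [[χ μ] ν]]: [[χ μ] ν] is ⟨⟨s, e⟩, ⟨t, ⟨t, s⟩⟩⟩, α is ⟨s, e⟩; result ⟨t, ⟨t, s⟩⟩.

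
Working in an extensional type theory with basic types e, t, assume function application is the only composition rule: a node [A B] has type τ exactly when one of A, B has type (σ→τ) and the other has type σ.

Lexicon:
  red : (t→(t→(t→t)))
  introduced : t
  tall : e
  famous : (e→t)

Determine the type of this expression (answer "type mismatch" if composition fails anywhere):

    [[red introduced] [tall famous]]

(t→t)

At [red introduced], red : (t→(t→(t→t))) takes introduced : t, giving (t→(t→t)).
At [tall famous], famous : (e→t) takes tall : e, giving t.
At [[red introduced] [tall famous]], [red introduced] : (t→(t→t)) takes [tall famous] : t, giving (t→t).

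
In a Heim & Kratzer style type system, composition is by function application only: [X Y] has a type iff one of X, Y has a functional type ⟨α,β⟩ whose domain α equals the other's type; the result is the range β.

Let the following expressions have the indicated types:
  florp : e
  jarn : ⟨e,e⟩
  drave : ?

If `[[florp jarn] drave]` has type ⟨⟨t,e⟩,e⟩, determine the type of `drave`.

⟨e,⟨⟨t,e⟩,e⟩⟩

For [[florp jarn] drave] to have type ⟨⟨t,e⟩,e⟩ with [florp jarn] of type e, drave must be the function: drave : ⟨e,⟨⟨t,e⟩,e⟩⟩.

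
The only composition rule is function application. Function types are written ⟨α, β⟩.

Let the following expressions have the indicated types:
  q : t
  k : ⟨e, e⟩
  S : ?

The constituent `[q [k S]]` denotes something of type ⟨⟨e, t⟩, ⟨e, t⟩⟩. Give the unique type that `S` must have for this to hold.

[q [k S]] must have type ⟨⟨e, t⟩, ⟨e, t⟩⟩. The sister q has type t; that is not a function onto ⟨⟨e, t⟩, ⟨e, t⟩⟩, so [k S] must be the functor, of type ⟨t, ⟨⟨e, t⟩, ⟨e, t⟩⟩⟩.
[k S] must have type ⟨t, ⟨⟨e, t⟩, ⟨e, t⟩⟩⟩. The sister k has type ⟨e, e⟩; that is not a function onto ⟨t, ⟨⟨e, t⟩, ⟨e, t⟩⟩⟩, so S must be the functor, of type ⟨⟨e, e⟩, ⟨t, ⟨⟨e, t⟩, ⟨e, t⟩⟩⟩⟩.

⟨⟨e, e⟩, ⟨t, ⟨⟨e, t⟩, ⟨e, t⟩⟩⟩⟩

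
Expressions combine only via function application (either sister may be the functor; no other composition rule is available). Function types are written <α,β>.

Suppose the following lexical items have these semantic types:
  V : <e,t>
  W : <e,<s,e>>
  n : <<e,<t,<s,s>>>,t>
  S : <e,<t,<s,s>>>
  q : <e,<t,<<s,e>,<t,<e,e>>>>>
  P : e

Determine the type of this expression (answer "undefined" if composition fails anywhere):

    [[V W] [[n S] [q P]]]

[V W]: <e,t> with <e,<s,e>> — neither is a function whose domain matches the other; composition fails here.

undefined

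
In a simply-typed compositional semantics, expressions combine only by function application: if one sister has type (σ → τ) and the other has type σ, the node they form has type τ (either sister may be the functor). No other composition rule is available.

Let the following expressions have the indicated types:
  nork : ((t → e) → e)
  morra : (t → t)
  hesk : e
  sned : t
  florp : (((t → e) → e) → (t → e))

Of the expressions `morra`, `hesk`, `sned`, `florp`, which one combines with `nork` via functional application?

florp

morra : (t → t) — neither side's domain matches the other.
hesk : e — neither side's domain matches the other.
sned : t — neither side's domain matches the other.
florp — combines: florp : (((t → e) → e) → (t → e)) takes nork : ((t → e) → e) as argument, giving (t → e).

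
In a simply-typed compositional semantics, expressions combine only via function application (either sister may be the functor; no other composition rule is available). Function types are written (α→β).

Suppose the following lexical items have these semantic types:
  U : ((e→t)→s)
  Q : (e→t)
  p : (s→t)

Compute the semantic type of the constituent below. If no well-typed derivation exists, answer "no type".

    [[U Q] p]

[U Q]: U is ((e→t)→s), Q is (e→t); result s.
[[U Q] p]: p is (s→t), [U Q] is s; result t.

t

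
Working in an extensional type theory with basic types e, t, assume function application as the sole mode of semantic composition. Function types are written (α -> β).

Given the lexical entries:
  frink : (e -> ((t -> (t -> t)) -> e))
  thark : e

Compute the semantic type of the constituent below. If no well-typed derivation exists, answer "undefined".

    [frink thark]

((t -> (t -> t)) -> e)

[frink thark] — frink of type (e -> ((t -> (t -> t)) -> e)) combines with thark of type e: type ((t -> (t -> t)) -> e).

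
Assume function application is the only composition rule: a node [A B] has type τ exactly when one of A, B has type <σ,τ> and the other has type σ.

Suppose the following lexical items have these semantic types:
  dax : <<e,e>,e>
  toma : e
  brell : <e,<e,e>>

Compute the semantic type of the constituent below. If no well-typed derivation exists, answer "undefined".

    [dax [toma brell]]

e

[toma brell]: <e,<e,e>> applied to e yields <e,e>.
[dax [toma brell]]: <<e,e>,e> applied to <e,e> yields e.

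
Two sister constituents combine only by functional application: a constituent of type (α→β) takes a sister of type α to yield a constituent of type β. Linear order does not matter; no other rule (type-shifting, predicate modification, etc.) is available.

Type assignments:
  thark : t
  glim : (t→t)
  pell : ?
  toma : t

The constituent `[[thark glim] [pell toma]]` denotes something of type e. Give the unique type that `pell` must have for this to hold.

At [[thark glim] [pell toma]] (required: e): [thark glim] is t, which is not a function with range e; hence [pell toma] is the functor — type (t→e).
At [pell toma] (required: (t→e)): toma is t, which is not a function with range (t→e); hence pell is the functor — type (t→(t→e)).

(t→(t→e))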